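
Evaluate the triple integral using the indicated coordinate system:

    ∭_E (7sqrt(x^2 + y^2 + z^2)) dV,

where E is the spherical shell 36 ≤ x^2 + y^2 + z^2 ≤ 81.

In spherical coordinates, x = ρ sin(φ) cos(θ), y = ρ sin(φ) sin(θ), z = ρ cos(φ), and dV = ρ^2 sin(φ) dρ dφ dθ.

The integrand becomes 7ρ, so

    ∭_E (7sqrt(x^2 + y^2 + z^2)) dV = ∫_{0}^{2π} ∫_{0}^{π} ∫_{6}^{9} (7ρ) · ρ^2 sin(φ) dρ dφ dθ.

Inner (ρ): 36855sin(φ)/4.
Middle (φ): 36855/2.
Outer (θ): 36855π.

Therefore the triple integral equals 36855π.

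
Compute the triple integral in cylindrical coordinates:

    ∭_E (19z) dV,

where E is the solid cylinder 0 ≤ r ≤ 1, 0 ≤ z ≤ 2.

In cylindrical coordinates, x = r cos(θ), y = r sin(θ), z = z, and dV = r dr dθ dz.

The integrand becomes 19z, so

    ∭_E (19z) dV = ∫_{0}^{2π} ∫_{0}^{1} ∫_{0}^{2} (19z) · r dz dr dθ.

Inner (z): 38r.
Middle (r from 0 to 1): 19.
Outer (θ): 38π.

Therefore the triple integral equals 38π.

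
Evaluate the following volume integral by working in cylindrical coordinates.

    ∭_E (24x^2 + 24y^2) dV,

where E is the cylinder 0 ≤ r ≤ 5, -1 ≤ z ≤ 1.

In cylindrical coordinates, x = r cos(θ), y = r sin(θ), z = z, and dV = r dr dθ dz.

The integrand becomes 24r^2, so

    ∭_E (24x^2 + 24y^2) dV = ∫_{0}^{2π} ∫_{0}^{5} ∫_{-1}^{1} (24r^2) · r dz dr dθ.

Inner (z): 48r^3.
Middle (r from 0 to 5): 7500.
Outer (θ): 15000π.

Therefore the triple integral equals 15000π.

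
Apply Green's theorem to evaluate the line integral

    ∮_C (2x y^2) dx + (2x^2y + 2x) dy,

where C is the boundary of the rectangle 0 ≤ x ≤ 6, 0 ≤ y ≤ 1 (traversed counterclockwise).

Green's theorem converts the closed line integral into a double integral over the enclosed region D:

    ∮_C P dx + Q dy = ∬_D (∂Q/∂x - ∂P/∂y) dA.

Here P = 2x y^2, Q = 2x^2y + 2x, so

    ∂Q/∂x = 4x y + 2,    ∂P/∂y = 4x y,
    ∂Q/∂x - ∂P/∂y = 2.

D is the region 0 ≤ x ≤ 6, 0 ≤ y ≤ 1. Evaluating the double integral:

    ∬_D (2) dA = ∫_0^{6} ∫_0^{1} (2) dy dx.

Inner (y from 0 to 1): 2.
Outer (x from 0 to 6): 12.

Therefore ∮_C P dx + Q dy = 12.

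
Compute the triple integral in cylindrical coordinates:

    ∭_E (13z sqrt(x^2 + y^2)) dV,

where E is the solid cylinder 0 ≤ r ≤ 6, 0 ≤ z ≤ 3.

In cylindrical coordinates, x = r cos(θ), y = r sin(θ), z = z, and dV = r dr dθ dz.

The integrand becomes 13r z, so

    ∭_E (13z sqrt(x^2 + y^2)) dV = ∫_{0}^{2π} ∫_{0}^{6} ∫_{0}^{3} (13r z) · r dz dr dθ.

Inner (z): 117r^2/2.
Middle (r from 0 to 6): 4212.
Outer (θ): 8424π.

Therefore the triple integral equals 8424π.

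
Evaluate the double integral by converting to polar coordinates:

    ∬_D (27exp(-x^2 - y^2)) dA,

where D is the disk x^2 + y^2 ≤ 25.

The region D is 0 ≤ r ≤ 5, 0 ≤ θ ≤ 2π in polar coordinates, where x = r cos(θ), y = r sin(θ), and dA = r dr dθ.

Under the substitution, the integrand becomes 27exp(-r^2), so

    ∬_D (27exp(-x^2 - y^2)) dA = ∫_{0}^{2π} ∫_{0}^{5} (27exp(-r^2)) · r dr dθ.

Inner integral (in r): ∫_{0}^{5} (27exp(-r^2)) · r dr = 27/2 - 27exp(-25)/2.

Outer integral (in θ): ∫_{0}^{2π} (27/2 - 27exp(-25)/2) dθ = -27π exp(-25) + 27π.

Therefore ∬_D (27exp(-x^2 - y^2)) dA = -27π exp(-25) + 27π.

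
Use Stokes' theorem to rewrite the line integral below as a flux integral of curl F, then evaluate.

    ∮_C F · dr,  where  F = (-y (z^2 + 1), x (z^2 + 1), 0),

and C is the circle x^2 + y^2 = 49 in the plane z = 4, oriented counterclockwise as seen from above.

Let S be the flat disk x^2 + y^2 ≤ 49 in the plane z = 4, with upward unit normal n̂ = ẑ. By Stokes' theorem,

    ∮_C F · dr = ∬_S (∇ × F) · n̂ dS = ∬_D (curl F)_z dA,

where D is the disk x^2 + y^2 ≤ 49.

Compute the curl of F = (-y (z^2 + 1), x (z^2 + 1), 0):
    (∇ × F)_x = ∂F_z/∂y - ∂F_y/∂z = -2x z,
    (∇ × F)_y = ∂F_x/∂z - ∂F_z/∂x = -2y z,
    (∇ × F)_z = ∂F_y/∂x - ∂F_x/∂y = 2z^2 + 2.

On z = 4, (curl F)_z = 34.

Convert to polar (x = r cos θ, y = r sin θ, dA = r dr dθ); the integrand becomes 34, so

    ∬_D (curl F)_z dA = ∫_0^{2π} ∫_0^{7} (34) · r dr dθ.

Inner (r from 0 to 7): 833.
Outer (θ from 0 to 2π): 1666π.

Therefore ∮_C F · dr = 1666π.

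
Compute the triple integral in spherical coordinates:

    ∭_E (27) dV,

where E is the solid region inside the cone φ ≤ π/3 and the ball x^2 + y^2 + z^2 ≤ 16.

In spherical coordinates, x = ρ sin(φ) cos(θ), y = ρ sin(φ) sin(θ), z = ρ cos(φ), and dV = ρ^2 sin(φ) dρ dφ dθ.

The integrand becomes 27, so

    ∭_E (27) dV = ∫_{0}^{2π} ∫_{0}^{π/3} ∫_{0}^{4} (27) · ρ^2 sin(φ) dρ dφ dθ.

Inner (ρ): 576sin(φ).
Middle (φ): 288.
Outer (θ): 576π.

Therefore the triple integral equals 576π.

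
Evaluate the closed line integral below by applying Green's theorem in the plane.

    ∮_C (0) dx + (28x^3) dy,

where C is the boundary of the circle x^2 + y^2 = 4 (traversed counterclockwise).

Green's theorem converts the closed line integral into a double integral over the enclosed region D:

    ∮_C P dx + Q dy = ∬_D (∂Q/∂x - ∂P/∂y) dA.

Here P = 0, Q = 28x^3, so

    ∂Q/∂x = 84x^2,    ∂P/∂y = 0,
    ∂Q/∂x - ∂P/∂y = 84x^2.

D is the region x^2 + y^2 ≤ 4. Evaluating the double integral:

In polar coordinates (x = r cos θ, y = r sin θ, dA = r dr dθ) the integrand becomes 84r^2cos(θ)^2, so

    ∬_D (84x^2) dA = ∫_0^{2π} ∫_0^{2} (84r^2cos(θ)^2) · r dr dθ.

Inner (r from 0 to 2): 336cos(θ)^2.
Outer (θ from 0 to 2π): 336π.

Therefore ∮_C P dx + Q dy = 336π.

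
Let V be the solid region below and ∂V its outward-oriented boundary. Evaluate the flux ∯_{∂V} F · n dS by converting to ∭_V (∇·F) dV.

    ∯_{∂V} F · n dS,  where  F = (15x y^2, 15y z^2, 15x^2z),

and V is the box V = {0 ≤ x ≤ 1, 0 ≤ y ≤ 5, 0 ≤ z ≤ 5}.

By the divergence theorem,

    ∯_{∂V} F · n dS = ∭_V (∇ · F) dV.

Compute the divergence:
    ∇ · F = ∂F_x/∂x + ∂F_y/∂y + ∂F_z/∂z = 15y^2 + 15z^2 + 15x^2 = 15x^2 + 15y^2 + 15z^2.

V is a rectangular box, so dV = dx dy dz with 0 ≤ x ≤ 1, 0 ≤ y ≤ 5, 0 ≤ z ≤ 5.

Integrate (15x^2 + 15y^2 + 15z^2) over V as an iterated integral:

    ∭_V (∇·F) dV = ∫_0^{1} ∫_0^{5} ∫_0^{5} (15x^2 + 15y^2 + 15z^2) dz dy dx.

Inner (z from 0 to 5): 75x^2 + 75y^2 + 625.
Middle (y from 0 to 5): 375x^2 + 6250.
Outer (x from 0 to 1): 6375.

Therefore ∯_{∂V} F · n dS = 6375.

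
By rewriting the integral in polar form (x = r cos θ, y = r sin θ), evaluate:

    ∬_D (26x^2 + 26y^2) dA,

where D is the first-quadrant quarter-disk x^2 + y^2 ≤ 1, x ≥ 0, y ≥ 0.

The region D is 0 ≤ r ≤ 1, 0 ≤ θ ≤ π/2 in polar coordinates, where x = r cos(θ), y = r sin(θ), and dA = r dr dθ.

Under the substitution, the integrand becomes 26r^2, so

    ∬_D (26x^2 + 26y^2) dA = ∫_{0}^{π/2} ∫_{0}^{1} (26r^2) · r dr dθ.

Inner integral (in r): ∫_{0}^{1} (26r^2) · r dr = 13/2.

Outer integral (in θ): ∫_{0}^{π/2} (13/2) dθ = 13π/4.

Therefore ∬_D (26x^2 + 26y^2) dA = 13π/4.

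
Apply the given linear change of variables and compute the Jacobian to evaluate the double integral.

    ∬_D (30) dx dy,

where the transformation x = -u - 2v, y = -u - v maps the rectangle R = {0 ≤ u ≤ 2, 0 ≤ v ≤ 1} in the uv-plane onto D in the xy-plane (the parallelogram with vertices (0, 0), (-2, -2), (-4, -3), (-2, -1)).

Compute the Jacobian determinant of (x, y) with respect to (u, v):

    ∂(x,y)/∂(u,v) = | -1  -2 | = (-1)(-1) - (-2)(-1) = -1.
                   | -1  -1 |

Its absolute value is |J| = 1 (the area scaling factor).

Substituting x = -u - 2v, y = -u - v into the integrand,

    30 → 30,

so the integral becomes

    ∬_R (30) · |J| du dv = ∫_0^2 ∫_0^1 (30) dv du.

Inner (v): 30.
Outer (u): 60.

Therefore ∬_D (30) dx dy = 60.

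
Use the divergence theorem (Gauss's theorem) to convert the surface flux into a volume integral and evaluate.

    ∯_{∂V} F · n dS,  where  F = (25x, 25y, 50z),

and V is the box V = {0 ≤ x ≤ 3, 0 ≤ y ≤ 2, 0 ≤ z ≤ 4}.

By the divergence theorem,

    ∯_{∂V} F · n dS = ∭_V (∇ · F) dV.

Compute the divergence:
    ∇ · F = ∂F_x/∂x + ∂F_y/∂y + ∂F_z/∂z = 25 + 25 + 50 = 100.

V is a rectangular box, so dV = dx dy dz with 0 ≤ x ≤ 3, 0 ≤ y ≤ 2, 0 ≤ z ≤ 4.

Integrate (100) over V as an iterated integral:

    ∭_V (∇·F) dV = ∫_0^{3} ∫_0^{2} ∫_0^{4} (100) dz dy dx.

Inner (z from 0 to 4): 400.
Middle (y from 0 to 2): 800.
Outer (x from 0 to 3): 2400.

Therefore ∯_{∂V} F · n dS = 2400.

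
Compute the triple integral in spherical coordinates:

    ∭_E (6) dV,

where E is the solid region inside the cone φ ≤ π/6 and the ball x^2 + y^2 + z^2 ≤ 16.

In spherical coordinates, x = ρ sin(φ) cos(θ), y = ρ sin(φ) sin(θ), z = ρ cos(φ), and dV = ρ^2 sin(φ) dρ dφ dθ.

The integrand becomes 6, so

    ∭_E (6) dV = ∫_{0}^{2π} ∫_{0}^{π/6} ∫_{0}^{4} (6) · ρ^2 sin(φ) dρ dφ dθ.

Inner (ρ): 128sin(φ).
Middle (φ): 128 - 64sqrt(3).
Outer (θ): 128π (2 - sqrt(3)).

Therefore the triple integral equals 128π (2 - sqrt(3)).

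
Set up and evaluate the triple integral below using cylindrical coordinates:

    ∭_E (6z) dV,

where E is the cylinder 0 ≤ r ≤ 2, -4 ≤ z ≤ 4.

In cylindrical coordinates, x = r cos(θ), y = r sin(θ), z = z, and dV = r dr dθ dz.

The integrand becomes 6z, so

    ∭_E (6z) dV = ∫_{0}^{2π} ∫_{0}^{2} ∫_{-4}^{4} (6z) · r dz dr dθ.

Inner (z): 0.
Middle (r from 0 to 2): 0.
Outer (θ): 0.

Therefore the triple integral equals 0.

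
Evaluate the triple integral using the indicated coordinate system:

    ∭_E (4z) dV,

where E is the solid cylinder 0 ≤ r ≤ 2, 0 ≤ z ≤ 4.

In cylindrical coordinates, x = r cos(θ), y = r sin(θ), z = z, and dV = r dr dθ dz.

The integrand becomes 4z, so

    ∭_E (4z) dV = ∫_{0}^{2π} ∫_{0}^{2} ∫_{0}^{4} (4z) · r dz dr dθ.

Inner (z): 32r.
Middle (r from 0 to 2): 64.
Outer (θ): 128π.

Therefore the triple integral equals 128π.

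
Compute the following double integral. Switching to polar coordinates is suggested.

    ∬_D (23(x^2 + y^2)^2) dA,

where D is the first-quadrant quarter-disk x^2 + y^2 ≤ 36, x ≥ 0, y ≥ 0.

The region D is 0 ≤ r ≤ 6, 0 ≤ θ ≤ π/2 in polar coordinates, where x = r cos(θ), y = r sin(θ), and dA = r dr dθ.

Under the substitution, the integrand becomes 23r^4, so

    ∬_D (23(x^2 + y^2)^2) dA = ∫_{0}^{π/2} ∫_{0}^{6} (23r^4) · r dr dθ.

Inner integral (in r): ∫_{0}^{6} (23r^4) · r dr = 178848.

Outer integral (in θ): ∫_{0}^{π/2} (178848) dθ = 89424π.

Therefore ∬_D (23(x^2 + y^2)^2) dA = 89424π.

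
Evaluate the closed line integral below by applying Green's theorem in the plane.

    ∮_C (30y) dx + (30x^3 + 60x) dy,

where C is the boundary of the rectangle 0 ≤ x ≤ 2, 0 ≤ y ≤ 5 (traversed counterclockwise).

Green's theorem converts the closed line integral into a double integral over the enclosed region D:

    ∮_C P dx + Q dy = ∬_D (∂Q/∂x - ∂P/∂y) dA.

Here P = 30y, Q = 30x^3 + 60x, so

    ∂Q/∂x = 90x^2 + 60,    ∂P/∂y = 30,
    ∂Q/∂x - ∂P/∂y = 90x^2 + 30.

D is the region 0 ≤ x ≤ 2, 0 ≤ y ≤ 5. Evaluating the double integral:

    ∬_D (90x^2 + 30) dA = ∫_0^{2} ∫_0^{5} (90x^2 + 30) dy dx.

Inner (y from 0 to 5): 450x^2 + 150.
Outer (x from 0 to 2): 1500.

Therefore ∮_C P dx + Q dy = 1500.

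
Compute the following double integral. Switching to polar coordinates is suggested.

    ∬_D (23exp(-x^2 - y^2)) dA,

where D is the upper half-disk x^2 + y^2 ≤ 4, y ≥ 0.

The region D is 0 ≤ r ≤ 2, 0 ≤ θ ≤ π in polar coordinates, where x = r cos(θ), y = r sin(θ), and dA = r dr dθ.

Under the substitution, the integrand becomes 23exp(-r^2), so

    ∬_D (23exp(-x^2 - y^2)) dA = ∫_{0}^{π} ∫_{0}^{2} (23exp(-r^2)) · r dr dθ.

Inner integral (in r): ∫_{0}^{2} (23exp(-r^2)) · r dr = 23/2 - 23exp(-4)/2.

Outer integral (in θ): ∫_{0}^{π} (23/2 - 23exp(-4)/2) dθ = -23π (1 - exp(4))exp(-4)/2.

Therefore ∬_D (23exp(-x^2 - y^2)) dA = -23π (1 - exp(4))exp(-4)/2.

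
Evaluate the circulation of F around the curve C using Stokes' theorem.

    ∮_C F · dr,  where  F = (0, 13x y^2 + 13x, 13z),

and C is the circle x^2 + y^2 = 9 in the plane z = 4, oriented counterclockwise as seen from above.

Let S be the flat disk x^2 + y^2 ≤ 9 in the plane z = 4, with upward unit normal n̂ = ẑ. By Stokes' theorem,

    ∮_C F · dr = ∬_S (∇ × F) · n̂ dS = ∬_D (curl F)_z dA,

where D is the disk x^2 + y^2 ≤ 9.

Compute the curl of F = (0, 13x y^2 + 13x, 13z):
    (∇ × F)_x = ∂F_z/∂y - ∂F_y/∂z = 0,
    (∇ × F)_y = ∂F_x/∂z - ∂F_z/∂x = 0,
    (∇ × F)_z = ∂F_y/∂x - ∂F_x/∂y = 13y^2 + 13.

On z = 4, (curl F)_z = 13y^2 + 13.

Convert to polar (x = r cos θ, y = r sin θ, dA = r dr dθ); the integrand becomes 13r^2sin(θ)^2 + 13, so

    ∬_D (curl F)_z dA = ∫_0^{2π} ∫_0^{3} (13r^2sin(θ)^2 + 13) · r dr dθ.

Inner (r from 0 to 3): 1053sin(θ)^2/4 + 117/2.
Outer (θ from 0 to 2π): 1521π/4.

Therefore ∮_C F · dr = 1521π/4.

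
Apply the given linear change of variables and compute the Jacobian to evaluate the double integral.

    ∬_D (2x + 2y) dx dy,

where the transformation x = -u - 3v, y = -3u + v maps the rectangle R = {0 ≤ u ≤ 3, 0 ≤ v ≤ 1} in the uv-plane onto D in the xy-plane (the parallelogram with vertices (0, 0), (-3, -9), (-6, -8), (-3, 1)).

Compute the Jacobian determinant of (x, y) with respect to (u, v):

    ∂(x,y)/∂(u,v) = | -1  -3 | = (-1)(1) - (-3)(-3) = -10.
                   | -3  1 |

Its absolute value is |J| = 10 (the area scaling factor).

Substituting x = -u - 3v, y = -3u + v into the integrand,

    2x + 2y → -8u - 4v,

so the integral becomes

    ∬_R (-8u - 4v) · |J| du dv = ∫_0^3 ∫_0^1 (-80u - 40v) dv du.

Inner (v): -80u - 20.
Outer (u): -420.

Therefore ∬_D (2x + 2y) dx dy = -420.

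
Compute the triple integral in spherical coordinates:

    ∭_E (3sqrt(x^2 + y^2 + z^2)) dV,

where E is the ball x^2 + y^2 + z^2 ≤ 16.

In spherical coordinates, x = ρ sin(φ) cos(θ), y = ρ sin(φ) sin(θ), z = ρ cos(φ), and dV = ρ^2 sin(φ) dρ dφ dθ.

The integrand becomes 3ρ, so

    ∭_E (3sqrt(x^2 + y^2 + z^2)) dV = ∫_{0}^{2π} ∫_{0}^{π} ∫_{0}^{4} (3ρ) · ρ^2 sin(φ) dρ dφ dθ.

Inner (ρ): 192sin(φ).
Middle (φ): 384.
Outer (θ): 768π.

Therefore the triple integral equals 768π.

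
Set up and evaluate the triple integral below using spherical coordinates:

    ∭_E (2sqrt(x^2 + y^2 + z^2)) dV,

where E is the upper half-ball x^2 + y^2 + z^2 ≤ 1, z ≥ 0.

In spherical coordinates, x = ρ sin(φ) cos(θ), y = ρ sin(φ) sin(θ), z = ρ cos(φ), and dV = ρ^2 sin(φ) dρ dφ dθ.

The integrand becomes 2ρ, so

    ∭_E (2sqrt(x^2 + y^2 + z^2)) dV = ∫_{0}^{2π} ∫_{0}^{π/2} ∫_{0}^{1} (2ρ) · ρ^2 sin(φ) dρ dφ dθ.

Inner (ρ): sin(φ)/2.
Middle (φ): 1/2.
Outer (θ): π.

Therefore the triple integral equals π.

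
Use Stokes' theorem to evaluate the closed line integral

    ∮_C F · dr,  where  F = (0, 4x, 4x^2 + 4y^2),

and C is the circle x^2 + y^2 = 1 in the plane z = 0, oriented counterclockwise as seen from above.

Let S be the flat disk x^2 + y^2 ≤ 1 in the plane z = 0, with upward unit normal n̂ = ẑ. By Stokes' theorem,

    ∮_C F · dr = ∬_S (∇ × F) · n̂ dS = ∬_D (curl F)_z dA,

where D is the disk x^2 + y^2 ≤ 1.

Compute the curl of F = (0, 4x, 4x^2 + 4y^2):
    (∇ × F)_x = ∂F_z/∂y - ∂F_y/∂z = 8y,
    (∇ × F)_y = ∂F_x/∂z - ∂F_z/∂x = -8x,
    (∇ × F)_z = ∂F_y/∂x - ∂F_x/∂y = 4.

On z = 0, (curl F)_z = 4.

Convert to polar (x = r cos θ, y = r sin θ, dA = r dr dθ); the integrand becomes 4, so

    ∬_D (curl F)_z dA = ∫_0^{2π} ∫_0^{1} (4) · r dr dθ.

Inner (r from 0 to 1): 2.
Outer (θ from 0 to 2π): 4π.

Therefore ∮_C F · dr = 4π.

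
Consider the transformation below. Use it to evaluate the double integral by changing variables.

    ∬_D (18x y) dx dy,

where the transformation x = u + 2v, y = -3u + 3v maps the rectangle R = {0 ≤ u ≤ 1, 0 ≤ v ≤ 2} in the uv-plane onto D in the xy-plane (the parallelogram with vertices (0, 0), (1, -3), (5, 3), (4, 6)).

Compute the Jacobian determinant of (x, y) with respect to (u, v):

    ∂(x,y)/∂(u,v) = | 1  2 | = (1)(3) - (2)(-3) = 9.
                   | -3  3 |

Its absolute value is |J| = 9 (the area scaling factor).

Substituting x = u + 2v, y = -3u + 3v into the integrand,

    18x y → -54u^2 - 54u v + 108v^2,

so the integral becomes

    ∬_R (-54u^2 - 54u v + 108v^2) · |J| du dv = ∫_0^1 ∫_0^2 (-486u^2 - 486u v + 972v^2) dv du.

Inner (v): -972u^2 - 972u + 2592.
Outer (u): 1782.

Therefore ∬_D (18x y) dx dy = 1782.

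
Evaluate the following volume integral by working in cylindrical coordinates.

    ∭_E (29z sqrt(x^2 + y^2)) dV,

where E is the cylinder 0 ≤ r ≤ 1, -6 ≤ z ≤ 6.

In cylindrical coordinates, x = r cos(θ), y = r sin(θ), z = z, and dV = r dr dθ dz.

The integrand becomes 29r z, so

    ∭_E (29z sqrt(x^2 + y^2)) dV = ∫_{0}^{2π} ∫_{0}^{1} ∫_{-6}^{6} (29r z) · r dz dr dθ.

Inner (z): 0.
Middle (r from 0 to 1): 0.
Outer (θ): 0.

Therefore the triple integral equals 0.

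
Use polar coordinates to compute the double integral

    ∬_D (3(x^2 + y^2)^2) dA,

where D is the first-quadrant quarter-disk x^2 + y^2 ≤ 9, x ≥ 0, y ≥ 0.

The region D is 0 ≤ r ≤ 3, 0 ≤ θ ≤ π/2 in polar coordinates, where x = r cos(θ), y = r sin(θ), and dA = r dr dθ.

Under the substitution, the integrand becomes 3r^4, so

    ∬_D (3(x^2 + y^2)^2) dA = ∫_{0}^{π/2} ∫_{0}^{3} (3r^4) · r dr dθ.

Inner integral (in r): ∫_{0}^{3} (3r^4) · r dr = 729/2.

Outer integral (in θ): ∫_{0}^{π/2} (729/2) dθ = 729π/4.

Therefore ∬_D (3(x^2 + y^2)^2) dA = 729π/4.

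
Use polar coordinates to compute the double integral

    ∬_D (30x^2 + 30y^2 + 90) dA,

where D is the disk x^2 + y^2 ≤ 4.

The region D is 0 ≤ r ≤ 2, 0 ≤ θ ≤ 2π in polar coordinates, where x = r cos(θ), y = r sin(θ), and dA = r dr dθ.

Under the substitution, the integrand becomes 30r^2 + 90, so

    ∬_D (30x^2 + 30y^2 + 90) dA = ∫_{0}^{2π} ∫_{0}^{2} (30r^2 + 90) · r dr dθ.

Inner integral (in r): ∫_{0}^{2} (30r^2 + 90) · r dr = 300.

Outer integral (in θ): ∫_{0}^{2π} (300) dθ = 600π.

Therefore ∬_D (30x^2 + 30y^2 + 90) dA = 600π.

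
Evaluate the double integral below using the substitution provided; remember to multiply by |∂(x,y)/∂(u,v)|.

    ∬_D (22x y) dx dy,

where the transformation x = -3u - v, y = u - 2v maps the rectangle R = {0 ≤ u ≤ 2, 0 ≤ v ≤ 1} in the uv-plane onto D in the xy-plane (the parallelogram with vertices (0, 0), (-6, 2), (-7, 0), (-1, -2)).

Compute the Jacobian determinant of (x, y) with respect to (u, v):

    ∂(x,y)/∂(u,v) = | -3  -1 | = (-3)(-2) - (-1)(1) = 7.
                   | 1  -2 |

Its absolute value is |J| = 7 (the area scaling factor).

Substituting x = -3u - v, y = u - 2v into the integrand,

    22x y → -66u^2 + 110u v + 44v^2,

so the integral becomes

    ∬_R (-66u^2 + 110u v + 44v^2) · |J| du dv = ∫_0^2 ∫_0^1 (-462u^2 + 770u v + 308v^2) dv du.

Inner (v): -462u^2 + 385u + 308/3.
Outer (u): -770/3.

Therefore ∬_D (22x y) dx dy = -770/3.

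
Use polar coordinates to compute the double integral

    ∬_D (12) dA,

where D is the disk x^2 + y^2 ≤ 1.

The region D is 0 ≤ r ≤ 1, 0 ≤ θ ≤ 2π in polar coordinates, where x = r cos(θ), y = r sin(θ), and dA = r dr dθ.

Under the substitution, the integrand becomes 12, so

    ∬_D (12) dA = ∫_{0}^{2π} ∫_{0}^{1} (12) · r dr dθ.

Inner integral (in r): ∫_{0}^{1} (12) · r dr = 6.

Outer integral (in θ): ∫_{0}^{2π} (6) dθ = 12π.

Therefore ∬_D (12) dA = 12π.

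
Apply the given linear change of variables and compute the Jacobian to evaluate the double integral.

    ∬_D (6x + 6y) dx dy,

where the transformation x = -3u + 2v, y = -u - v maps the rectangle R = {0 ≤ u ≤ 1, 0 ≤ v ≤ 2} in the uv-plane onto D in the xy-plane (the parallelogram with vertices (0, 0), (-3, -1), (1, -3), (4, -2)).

Compute the Jacobian determinant of (x, y) with respect to (u, v):

    ∂(x,y)/∂(u,v) = | -3  2 | = (-3)(-1) - (2)(-1) = 5.
                   | -1  -1 |

Its absolute value is |J| = 5 (the area scaling factor).

Substituting x = -3u + 2v, y = -u - v into the integrand,

    6x + 6y → -24u + 6v,

so the integral becomes

    ∬_R (-24u + 6v) · |J| du dv = ∫_0^1 ∫_0^2 (-120u + 30v) dv du.

Inner (v): 60 - 240u.
Outer (u): -60.

Therefore ∬_D (6x + 6y) dx dy = -60.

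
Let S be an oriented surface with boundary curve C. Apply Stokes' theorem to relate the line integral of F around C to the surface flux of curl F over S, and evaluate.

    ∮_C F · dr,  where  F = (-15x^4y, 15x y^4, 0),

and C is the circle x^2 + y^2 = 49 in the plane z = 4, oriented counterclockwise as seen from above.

Let S be the flat disk x^2 + y^2 ≤ 49 in the plane z = 4, with upward unit normal n̂ = ẑ. By Stokes' theorem,

    ∮_C F · dr = ∬_S (∇ × F) · n̂ dS = ∬_D (curl F)_z dA,

where D is the disk x^2 + y^2 ≤ 49.

Compute the curl of F = (-15x^4y, 15x y^4, 0):
    (∇ × F)_x = ∂F_z/∂y - ∂F_y/∂z = 0,
    (∇ × F)_y = ∂F_x/∂z - ∂F_z/∂x = 0,
    (∇ × F)_z = ∂F_y/∂x - ∂F_x/∂y = 15x^4 + 15y^4.

On z = 4, (curl F)_z = 15x^4 + 15y^4.

Convert to polar (x = r cos θ, y = r sin θ, dA = r dr dθ); the integrand becomes 15r^4(sin(θ)^4 + cos(θ)^4), so

    ∬_D (curl F)_z dA = ∫_0^{2π} ∫_0^{7} (15r^4(sin(θ)^4 + cos(θ)^4)) · r dr dθ.

Inner (r from 0 to 7): 588245sin(θ)^4/2 + 588245cos(θ)^4/2.
Outer (θ from 0 to 2π): 1764735π/4.

Therefore ∮_C F · dr = 1764735π/4.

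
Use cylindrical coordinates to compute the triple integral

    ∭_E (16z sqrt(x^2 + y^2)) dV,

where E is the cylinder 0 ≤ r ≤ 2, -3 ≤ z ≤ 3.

In cylindrical coordinates, x = r cos(θ), y = r sin(θ), z = z, and dV = r dr dθ dz.

The integrand becomes 16r z, so

    ∭_E (16z sqrt(x^2 + y^2)) dV = ∫_{0}^{2π} ∫_{0}^{2} ∫_{-3}^{3} (16r z) · r dz dr dθ.

Inner (z): 0.
Middle (r from 0 to 2): 0.
Outer (θ): 0.

Therefore the triple integral equals 0.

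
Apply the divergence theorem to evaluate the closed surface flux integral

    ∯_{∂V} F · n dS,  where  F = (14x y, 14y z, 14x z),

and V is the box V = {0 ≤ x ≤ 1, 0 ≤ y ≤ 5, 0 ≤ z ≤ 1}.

By the divergence theorem,

    ∯_{∂V} F · n dS = ∭_V (∇ · F) dV.

Compute the divergence:
    ∇ · F = ∂F_x/∂x + ∂F_y/∂y + ∂F_z/∂z = 14y + 14z + 14x = 14x + 14y + 14z.

V is a rectangular box, so dV = dx dy dz with 0 ≤ x ≤ 1, 0 ≤ y ≤ 5, 0 ≤ z ≤ 1.

Integrate (14x + 14y + 14z) over V as an iterated integral:

    ∭_V (∇·F) dV = ∫_0^{1} ∫_0^{5} ∫_0^{1} (14x + 14y + 14z) dz dy dx.

Inner (z from 0 to 1): 14x + 14y + 7.
Middle (y from 0 to 5): 70x + 210.
Outer (x from 0 to 1): 245.

Therefore ∯_{∂V} F · n dS = 245.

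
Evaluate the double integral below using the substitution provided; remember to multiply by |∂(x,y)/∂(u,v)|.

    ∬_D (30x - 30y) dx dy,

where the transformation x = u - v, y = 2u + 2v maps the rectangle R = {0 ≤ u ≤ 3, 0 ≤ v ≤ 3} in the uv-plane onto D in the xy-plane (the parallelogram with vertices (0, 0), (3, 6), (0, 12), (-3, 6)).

Compute the Jacobian determinant of (x, y) with respect to (u, v):

    ∂(x,y)/∂(u,v) = | 1  -1 | = (1)(2) - (-1)(2) = 4.
                   | 2  2 |

Its absolute value is |J| = 4 (the area scaling factor).

Substituting x = u - v, y = 2u + 2v into the integrand,

    30x - 30y → -30u - 90v,

so the integral becomes

    ∬_R (-30u - 90v) · |J| du dv = ∫_0^3 ∫_0^3 (-120u - 360v) dv du.

Inner (v): -360u - 1620.
Outer (u): -6480.

Therefore ∬_D (30x - 30y) dx dy = -6480.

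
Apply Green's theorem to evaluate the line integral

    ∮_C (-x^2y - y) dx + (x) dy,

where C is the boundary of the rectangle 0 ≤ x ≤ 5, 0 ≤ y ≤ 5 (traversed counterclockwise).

Green's theorem converts the closed line integral into a double integral over the enclosed region D:

    ∮_C P dx + Q dy = ∬_D (∂Q/∂x - ∂P/∂y) dA.

Here P = -x^2y - y, Q = x, so

    ∂Q/∂x = 1,    ∂P/∂y = -x^2 - 1,
    ∂Q/∂x - ∂P/∂y = x^2 + 2.

D is the region 0 ≤ x ≤ 5, 0 ≤ y ≤ 5. Evaluating the double integral:

    ∬_D (x^2 + 2) dA = ∫_0^{5} ∫_0^{5} (x^2 + 2) dy dx.

Inner (y from 0 to 5): 5x^2 + 10.
Outer (x from 0 to 5): 775/3.

Therefore ∮_C P dx + Q dy = 775/3.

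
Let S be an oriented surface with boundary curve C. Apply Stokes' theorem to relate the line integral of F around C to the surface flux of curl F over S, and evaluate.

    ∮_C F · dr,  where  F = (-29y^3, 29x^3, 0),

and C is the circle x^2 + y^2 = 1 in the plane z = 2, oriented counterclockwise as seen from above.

Let S be the flat disk x^2 + y^2 ≤ 1 in the plane z = 2, with upward unit normal n̂ = ẑ. By Stokes' theorem,

    ∮_C F · dr = ∬_S (∇ × F) · n̂ dS = ∬_D (curl F)_z dA,

where D is the disk x^2 + y^2 ≤ 1.

Compute the curl of F = (-29y^3, 29x^3, 0):
    (∇ × F)_x = ∂F_z/∂y - ∂F_y/∂z = 0,
    (∇ × F)_y = ∂F_x/∂z - ∂F_z/∂x = 0,
    (∇ × F)_z = ∂F_y/∂x - ∂F_x/∂y = 87x^2 + 87y^2.

On z = 2, (curl F)_z = 87x^2 + 87y^2.

Convert to polar (x = r cos θ, y = r sin θ, dA = r dr dθ); the integrand becomes 87r^2, so

    ∬_D (curl F)_z dA = ∫_0^{2π} ∫_0^{1} (87r^2) · r dr dθ.

Inner (r from 0 to 1): 87/4.
Outer (θ from 0 to 2π): 87π/2.

Therefore ∮_C F · dr = 87π/2.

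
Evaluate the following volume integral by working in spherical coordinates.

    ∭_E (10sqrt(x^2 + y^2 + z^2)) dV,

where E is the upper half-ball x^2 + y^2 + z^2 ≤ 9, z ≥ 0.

In spherical coordinates, x = ρ sin(φ) cos(θ), y = ρ sin(φ) sin(θ), z = ρ cos(φ), and dV = ρ^2 sin(φ) dρ dφ dθ.

The integrand becomes 10ρ, so

    ∭_E (10sqrt(x^2 + y^2 + z^2)) dV = ∫_{0}^{2π} ∫_{0}^{π/2} ∫_{0}^{3} (10ρ) · ρ^2 sin(φ) dρ dφ dθ.

Inner (ρ): 405sin(φ)/2.
Middle (φ): 405/2.
Outer (θ): 405π.

Therefore the triple integral equals 405π.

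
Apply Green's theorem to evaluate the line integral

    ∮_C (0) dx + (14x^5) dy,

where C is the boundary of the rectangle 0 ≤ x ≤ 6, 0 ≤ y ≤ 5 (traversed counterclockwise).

Green's theorem converts the closed line integral into a double integral over the enclosed region D:

    ∮_C P dx + Q dy = ∬_D (∂Q/∂x - ∂P/∂y) dA.

Here P = 0, Q = 14x^5, so

    ∂Q/∂x = 70x^4,    ∂P/∂y = 0,
    ∂Q/∂x - ∂P/∂y = 70x^4.

D is the region 0 ≤ x ≤ 6, 0 ≤ y ≤ 5. Evaluating the double integral:

    ∬_D (70x^4) dA = ∫_0^{6} ∫_0^{5} (70x^4) dy dx.

Inner (y from 0 to 5): 350x^4.
Outer (x from 0 to 6): 544320.

Therefore ∮_C P dx + Q dy = 544320.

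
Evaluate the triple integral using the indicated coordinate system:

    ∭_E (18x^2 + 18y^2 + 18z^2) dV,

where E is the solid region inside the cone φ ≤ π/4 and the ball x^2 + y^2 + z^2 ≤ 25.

In spherical coordinates, x = ρ sin(φ) cos(θ), y = ρ sin(φ) sin(θ), z = ρ cos(φ), and dV = ρ^2 sin(φ) dρ dφ dθ.

The integrand becomes 18ρ^2, so

    ∭_E (18x^2 + 18y^2 + 18z^2) dV = ∫_{0}^{2π} ∫_{0}^{π/4} ∫_{0}^{5} (18ρ^2) · ρ^2 sin(φ) dρ dφ dθ.

Inner (ρ): 11250sin(φ).
Middle (φ): 11250 - 5625sqrt(2).
Outer (θ): 11250π (2 - sqrt(2)).

Therefore the triple integral equals 11250π (2 - sqrt(2)).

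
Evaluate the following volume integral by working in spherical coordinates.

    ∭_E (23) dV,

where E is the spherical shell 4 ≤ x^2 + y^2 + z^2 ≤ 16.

In spherical coordinates, x = ρ sin(φ) cos(θ), y = ρ sin(φ) sin(θ), z = ρ cos(φ), and dV = ρ^2 sin(φ) dρ dφ dθ.

The integrand becomes 23, so

    ∭_E (23) dV = ∫_{0}^{2π} ∫_{0}^{π} ∫_{2}^{4} (23) · ρ^2 sin(φ) dρ dφ dθ.

Inner (ρ): 1288sin(φ)/3.
Middle (φ): 2576/3.
Outer (θ): 5152π/3.

Therefore the triple integral equals 5152π/3.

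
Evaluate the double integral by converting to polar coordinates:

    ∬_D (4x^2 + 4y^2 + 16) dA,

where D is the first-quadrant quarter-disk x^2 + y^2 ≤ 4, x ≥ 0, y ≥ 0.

The region D is 0 ≤ r ≤ 2, 0 ≤ θ ≤ π/2 in polar coordinates, where x = r cos(θ), y = r sin(θ), and dA = r dr dθ.

Under the substitution, the integrand becomes 4r^2 + 16, so

    ∬_D (4x^2 + 4y^2 + 16) dA = ∫_{0}^{π/2} ∫_{0}^{2} (4r^2 + 16) · r dr dθ.

Inner integral (in r): ∫_{0}^{2} (4r^2 + 16) · r dr = 48.

Outer integral (in θ): ∫_{0}^{π/2} (48) dθ = 24π.

Therefore ∬_D (4x^2 + 4y^2 + 16) dA = 24π.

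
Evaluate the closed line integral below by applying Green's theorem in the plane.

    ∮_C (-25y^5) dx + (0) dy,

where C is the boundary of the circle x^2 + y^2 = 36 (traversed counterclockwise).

Green's theorem converts the closed line integral into a double integral over the enclosed region D:

    ∮_C P dx + Q dy = ∬_D (∂Q/∂x - ∂P/∂y) dA.

Here P = -25y^5, Q = 0, so

    ∂Q/∂x = 0,    ∂P/∂y = -125y^4,
    ∂Q/∂x - ∂P/∂y = 125y^4.

D is the region x^2 + y^2 ≤ 36. Evaluating the double integral:

In polar coordinates (x = r cos θ, y = r sin θ, dA = r dr dθ) the integrand becomes 125r^4sin(θ)^4, so

    ∬_D (125y^4) dA = ∫_0^{2π} ∫_0^{6} (125r^4sin(θ)^4) · r dr dθ.

Inner (r from 0 to 6): 972000sin(θ)^4.
Outer (θ from 0 to 2π): 729000π.

Therefore ∮_C P dx + Q dy = 729000π.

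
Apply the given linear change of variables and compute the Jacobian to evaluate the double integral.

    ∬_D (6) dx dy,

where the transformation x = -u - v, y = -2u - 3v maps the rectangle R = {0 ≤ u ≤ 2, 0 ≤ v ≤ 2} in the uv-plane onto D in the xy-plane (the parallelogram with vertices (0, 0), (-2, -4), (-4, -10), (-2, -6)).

Compute the Jacobian determinant of (x, y) with respect to (u, v):

    ∂(x,y)/∂(u,v) = | -1  -1 | = (-1)(-3) - (-1)(-2) = 1.
                   | -2  -3 |

Its absolute value is |J| = 1 (the area scaling factor).

Substituting x = -u - v, y = -2u - 3v into the integrand,

    6 → 6,

so the integral becomes

    ∬_R (6) · |J| du dv = ∫_0^2 ∫_0^2 (6) dv du.

Inner (v): 12.
Outer (u): 24.

Therefore ∬_D (6) dx dy = 24.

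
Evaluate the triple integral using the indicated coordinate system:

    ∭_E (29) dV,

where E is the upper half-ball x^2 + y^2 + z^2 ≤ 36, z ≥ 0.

In spherical coordinates, x = ρ sin(φ) cos(θ), y = ρ sin(φ) sin(θ), z = ρ cos(φ), and dV = ρ^2 sin(φ) dρ dφ dθ.

The integrand becomes 29, so

    ∭_E (29) dV = ∫_{0}^{2π} ∫_{0}^{π/2} ∫_{0}^{6} (29) · ρ^2 sin(φ) dρ dφ dθ.

Inner (ρ): 2088sin(φ).
Middle (φ): 2088.
Outer (θ): 4176π.

Therefore the triple integral equals 4176π.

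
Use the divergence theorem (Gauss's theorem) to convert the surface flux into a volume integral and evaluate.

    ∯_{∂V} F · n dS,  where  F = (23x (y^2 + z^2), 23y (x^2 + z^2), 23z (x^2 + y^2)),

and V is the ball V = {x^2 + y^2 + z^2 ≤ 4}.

By the divergence theorem,

    ∯_{∂V} F · n dS = ∭_V (∇ · F) dV.

Compute the divergence:
    ∇ · F = ∂F_x/∂x + ∂F_y/∂y + ∂F_z/∂z = 23y^2 + 23z^2 + 23x^2 + 23z^2 + 23x^2 + 23y^2 = 46x^2 + 46y^2 + 46z^2.

In spherical coordinates, x = ρ sin(φ) cos(θ), y = ρ sin(φ) sin(θ), z = ρ cos(φ), dV = ρ^2 sin(φ) dρ dφ dθ, with 0 ≤ ρ ≤ 2, 0 ≤ φ ≤ π, 0 ≤ θ ≤ 2π.

The integrand, after substitution and multiplying by the volume element, becomes (46ρ^2) · ρ^2 sin(φ), so

    ∭_V (∇·F) dV = ∫_0^{2π} ∫_0^{π} ∫_0^{2} (46ρ^2) · ρ^2 sin(φ) dρ dφ dθ.

Inner (ρ from 0 to 2): 1472sin(φ)/5.
Middle (φ from 0 to π): 2944/5.
Outer (θ from 0 to 2π): 5888π/5.

Therefore ∯_{∂V} F · n dS = 5888π/5.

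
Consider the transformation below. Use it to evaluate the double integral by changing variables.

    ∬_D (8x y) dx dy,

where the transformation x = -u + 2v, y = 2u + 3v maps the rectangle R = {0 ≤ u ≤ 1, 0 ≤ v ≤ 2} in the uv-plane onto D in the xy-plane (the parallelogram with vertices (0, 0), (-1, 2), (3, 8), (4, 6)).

Compute the Jacobian determinant of (x, y) with respect to (u, v):

    ∂(x,y)/∂(u,v) = | -1  2 | = (-1)(3) - (2)(2) = -7.
                   | 2  3 |

Its absolute value is |J| = 7 (the area scaling factor).

Substituting x = -u + 2v, y = 2u + 3v into the integrand,

    8x y → -16u^2 + 8u v + 48v^2,

so the integral becomes

    ∬_R (-16u^2 + 8u v + 48v^2) · |J| du dv = ∫_0^1 ∫_0^2 (-112u^2 + 56u v + 336v^2) dv du.

Inner (v): -224u^2 + 112u + 896.
Outer (u): 2632/3.

Therefore ∬_D (8x y) dx dy = 2632/3.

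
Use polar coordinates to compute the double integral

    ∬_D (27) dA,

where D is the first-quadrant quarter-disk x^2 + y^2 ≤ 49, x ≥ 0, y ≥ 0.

The region D is 0 ≤ r ≤ 7, 0 ≤ θ ≤ π/2 in polar coordinates, where x = r cos(θ), y = r sin(θ), and dA = r dr dθ.

Under the substitution, the integrand becomes 27, so

    ∬_D (27) dA = ∫_{0}^{π/2} ∫_{0}^{7} (27) · r dr dθ.

Inner integral (in r): ∫_{0}^{7} (27) · r dr = 1323/2.

Outer integral (in θ): ∫_{0}^{π/2} (1323/2) dθ = 1323π/4.

Therefore ∬_D (27) dA = 1323π/4.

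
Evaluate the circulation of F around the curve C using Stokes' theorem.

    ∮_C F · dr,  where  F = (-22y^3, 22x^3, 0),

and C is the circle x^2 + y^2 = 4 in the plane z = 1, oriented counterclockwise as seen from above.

Let S be the flat disk x^2 + y^2 ≤ 4 in the plane z = 1, with upward unit normal n̂ = ẑ. By Stokes' theorem,

    ∮_C F · dr = ∬_S (∇ × F) · n̂ dS = ∬_D (curl F)_z dA,

where D is the disk x^2 + y^2 ≤ 4.

Compute the curl of F = (-22y^3, 22x^3, 0):
    (∇ × F)_x = ∂F_z/∂y - ∂F_y/∂z = 0,
    (∇ × F)_y = ∂F_x/∂z - ∂F_z/∂x = 0,
    (∇ × F)_z = ∂F_y/∂x - ∂F_x/∂y = 66x^2 + 66y^2.

On z = 1, (curl F)_z = 66x^2 + 66y^2.

Convert to polar (x = r cos θ, y = r sin θ, dA = r dr dθ); the integrand becomes 66r^2, so

    ∬_D (curl F)_z dA = ∫_0^{2π} ∫_0^{2} (66r^2) · r dr dθ.

Inner (r from 0 to 2): 264.
Outer (θ from 0 to 2π): 528π.

Therefore ∮_C F · dr = 528π.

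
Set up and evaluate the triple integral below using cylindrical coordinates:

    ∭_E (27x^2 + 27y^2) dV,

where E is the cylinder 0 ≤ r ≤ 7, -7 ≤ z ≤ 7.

In cylindrical coordinates, x = r cos(θ), y = r sin(θ), z = z, and dV = r dr dθ dz.

The integrand becomes 27r^2, so

    ∭_E (27x^2 + 27y^2) dV = ∫_{0}^{2π} ∫_{0}^{7} ∫_{-7}^{7} (27r^2) · r dz dr dθ.

Inner (z): 378r^3.
Middle (r from 0 to 7): 453789/2.
Outer (θ): 453789π.

Therefore the triple integral equals 453789π.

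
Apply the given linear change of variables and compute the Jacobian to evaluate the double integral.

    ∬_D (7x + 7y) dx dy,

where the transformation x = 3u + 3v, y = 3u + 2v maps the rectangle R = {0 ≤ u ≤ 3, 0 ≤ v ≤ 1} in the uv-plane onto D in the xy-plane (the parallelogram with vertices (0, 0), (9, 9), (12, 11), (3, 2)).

Compute the Jacobian determinant of (x, y) with respect to (u, v):

    ∂(x,y)/∂(u,v) = | 3  3 | = (3)(2) - (3)(3) = -3.
                   | 3  2 |

Its absolute value is |J| = 3 (the area scaling factor).

Substituting x = 3u + 3v, y = 3u + 2v into the integrand,

    7x + 7y → 42u + 35v,

so the integral becomes

    ∬_R (42u + 35v) · |J| du dv = ∫_0^3 ∫_0^1 (126u + 105v) dv du.

Inner (v): 126u + 105/2.
Outer (u): 1449/2.

Therefore ∬_D (7x + 7y) dx dy = 1449/2.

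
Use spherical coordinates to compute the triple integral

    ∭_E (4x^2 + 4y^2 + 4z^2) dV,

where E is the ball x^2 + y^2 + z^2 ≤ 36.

In spherical coordinates, x = ρ sin(φ) cos(θ), y = ρ sin(φ) sin(θ), z = ρ cos(φ), and dV = ρ^2 sin(φ) dρ dφ dθ.

The integrand becomes 4ρ^2, so

    ∭_E (4x^2 + 4y^2 + 4z^2) dV = ∫_{0}^{2π} ∫_{0}^{π} ∫_{0}^{6} (4ρ^2) · ρ^2 sin(φ) dρ dφ dθ.

Inner (ρ): 31104sin(φ)/5.
Middle (φ): 62208/5.
Outer (θ): 124416π/5.

Therefore the triple integral equals 124416π/5.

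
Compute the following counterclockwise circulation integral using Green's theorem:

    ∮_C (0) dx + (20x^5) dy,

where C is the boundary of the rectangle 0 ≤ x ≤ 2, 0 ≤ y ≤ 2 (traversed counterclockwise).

Green's theorem converts the closed line integral into a double integral over the enclosed region D:

    ∮_C P dx + Q dy = ∬_D (∂Q/∂x - ∂P/∂y) dA.

Here P = 0, Q = 20x^5, so

    ∂Q/∂x = 100x^4,    ∂P/∂y = 0,
    ∂Q/∂x - ∂P/∂y = 100x^4.

D is the region 0 ≤ x ≤ 2, 0 ≤ y ≤ 2. Evaluating the double integral:

    ∬_D (100x^4) dA = ∫_0^{2} ∫_0^{2} (100x^4) dy dx.

Inner (y from 0 to 2): 200x^4.
Outer (x from 0 to 2): 1280.

Therefore ∮_C P dx + Q dy = 1280.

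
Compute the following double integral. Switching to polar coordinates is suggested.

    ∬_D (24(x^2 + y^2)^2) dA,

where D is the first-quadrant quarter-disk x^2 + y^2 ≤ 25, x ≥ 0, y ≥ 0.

The region D is 0 ≤ r ≤ 5, 0 ≤ θ ≤ π/2 in polar coordinates, where x = r cos(θ), y = r sin(θ), and dA = r dr dθ.

Under the substitution, the integrand becomes 24r^4, so

    ∬_D (24(x^2 + y^2)^2) dA = ∫_{0}^{π/2} ∫_{0}^{5} (24r^4) · r dr dθ.

Inner integral (in r): ∫_{0}^{5} (24r^4) · r dr = 62500.

Outer integral (in θ): ∫_{0}^{π/2} (62500) dθ = 31250π.

Therefore ∬_D (24(x^2 + y^2)^2) dA = 31250π.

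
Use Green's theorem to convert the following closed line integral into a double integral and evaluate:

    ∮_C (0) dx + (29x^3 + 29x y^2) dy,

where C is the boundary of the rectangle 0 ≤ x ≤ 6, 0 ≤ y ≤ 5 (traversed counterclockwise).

Green's theorem converts the closed line integral into a double integral over the enclosed region D:

    ∮_C P dx + Q dy = ∬_D (∂Q/∂x - ∂P/∂y) dA.

Here P = 0, Q = 29x^3 + 29x y^2, so

    ∂Q/∂x = 87x^2 + 29y^2,    ∂P/∂y = 0,
    ∂Q/∂x - ∂P/∂y = 87x^2 + 29y^2.

D is the region 0 ≤ x ≤ 6, 0 ≤ y ≤ 5. Evaluating the double integral:

    ∬_D (87x^2 + 29y^2) dA = ∫_0^{6} ∫_0^{5} (87x^2 + 29y^2) dy dx.

Inner (y from 0 to 5): 435x^2 + 3625/3.
Outer (x from 0 to 6): 38570.

Therefore ∮_C P dx + Q dy = 38570.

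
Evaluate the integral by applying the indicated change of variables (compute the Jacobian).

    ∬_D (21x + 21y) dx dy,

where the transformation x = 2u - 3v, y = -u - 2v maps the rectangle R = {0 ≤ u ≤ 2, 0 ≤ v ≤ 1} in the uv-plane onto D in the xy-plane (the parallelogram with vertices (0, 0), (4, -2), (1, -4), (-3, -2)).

Compute the Jacobian determinant of (x, y) with respect to (u, v):

    ∂(x,y)/∂(u,v) = | 2  -3 | = (2)(-2) - (-3)(-1) = -7.
                   | -1  -2 |

Its absolute value is |J| = 7 (the area scaling factor).

Substituting x = 2u - 3v, y = -u - 2v into the integrand,

    21x + 21y → 21u - 105v,

so the integral becomes

    ∬_R (21u - 105v) · |J| du dv = ∫_0^2 ∫_0^1 (147u - 735v) dv du.

Inner (v): 147u - 735/2.
Outer (u): -441.

Therefore ∬_D (21x + 21y) dx dy = -441.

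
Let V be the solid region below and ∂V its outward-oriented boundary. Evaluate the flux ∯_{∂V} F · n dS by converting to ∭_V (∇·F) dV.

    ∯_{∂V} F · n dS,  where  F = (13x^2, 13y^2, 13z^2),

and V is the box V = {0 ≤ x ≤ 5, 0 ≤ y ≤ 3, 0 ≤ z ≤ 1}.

By the divergence theorem,

    ∯_{∂V} F · n dS = ∭_V (∇ · F) dV.

Compute the divergence:
    ∇ · F = ∂F_x/∂x + ∂F_y/∂y + ∂F_z/∂z = 26x + 26y + 26z.

V is a rectangular box, so dV = dx dy dz with 0 ≤ x ≤ 5, 0 ≤ y ≤ 3, 0 ≤ z ≤ 1.

Integrate (26x + 26y + 26z) over V as an iterated integral:

    ∭_V (∇·F) dV = ∫_0^{5} ∫_0^{3} ∫_0^{1} (26x + 26y + 26z) dz dy dx.

Inner (z from 0 to 1): 26x + 26y + 13.
Middle (y from 0 to 3): 78x + 156.
Outer (x from 0 to 5): 1755.

Therefore ∯_{∂V} F · n dS = 1755.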